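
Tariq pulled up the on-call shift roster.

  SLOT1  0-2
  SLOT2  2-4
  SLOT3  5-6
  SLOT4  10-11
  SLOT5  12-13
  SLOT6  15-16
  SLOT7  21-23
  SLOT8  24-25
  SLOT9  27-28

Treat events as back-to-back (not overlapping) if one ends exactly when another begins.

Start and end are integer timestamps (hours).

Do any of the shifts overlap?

Two intervals overlap when each starts before the other ends.
Sorted by start: SLOT1, SLOT2, SLOT3, SLOT4, SLOT5, SLOT6, SLOT7, SLOT8, SLOT9.
SLOT2 starts exactly when SLOT1 ends (back-to-back, no overlap), so SLOT1 has no further overlaps.
SLOT3 starts after SLOT2 ends, so SLOT2 has no further overlaps.
SLOT4 starts after SLOT3 ends, so SLOT3 has no further overlaps.
SLOT5 starts after SLOT4 ends, so SLOT4 has no further overlaps.
SLOT6 starts after SLOT5 ends, so SLOT5 has no further overlaps.
SLOT7 starts after SLOT6 ends, so SLOT6 has no further overlaps.
SLOT8 starts after SLOT7 ends, so SLOT7 has no further overlaps.
SLOT9 starts after SLOT8 ends.
Every pair is clear; the schedule has no overlaps.

No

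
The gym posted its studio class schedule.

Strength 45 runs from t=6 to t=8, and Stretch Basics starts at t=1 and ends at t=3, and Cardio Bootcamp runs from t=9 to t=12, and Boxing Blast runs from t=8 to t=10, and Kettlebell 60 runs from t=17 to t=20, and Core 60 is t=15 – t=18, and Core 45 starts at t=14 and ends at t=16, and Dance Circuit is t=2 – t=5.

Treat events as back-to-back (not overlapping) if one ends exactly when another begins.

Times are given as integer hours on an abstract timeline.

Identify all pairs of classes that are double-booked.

Boxing Blast & Cardio Bootcamp, Core 45 & Core 60, Core 60 & Kettlebell 60, Dance Circuit & Stretch Basics

Two intervals overlap when each starts before the other ends.
Sorted by start: Stretch Basics, Dance Circuit, Strength 45, Boxing Blast, Cardio Bootcamp, Core 45, Core 60, Kettlebell 60.
Dance Circuit starts before Stretch Basics ends → Stretch Basics and Dance Circuit overlap.
Strength 45 starts after Stretch Basics ends; Stretch Basics is clear from here.
Strength 45 starts after Dance Circuit ends; Dance Circuit is clear from here.
Boxing Blast starts exactly when Strength 45 ends (back-to-back, no overlap); Strength 45 is clear from here.
Cardio Bootcamp starts before Boxing Blast ends → Boxing Blast and Cardio Bootcamp overlap.
Core 45 starts after Boxing Blast ends; Boxing Blast is clear from here.
Core 45 starts after Cardio Bootcamp ends; Cardio Bootcamp is clear from here.
Core 60 starts before Core 45 ends → Core 45 and Core 60 overlap.
Kettlebell 60 starts after Core 45 ends.
Kettlebell 60 starts before Core 60 ends → Core 60 and Kettlebell 60 overlap.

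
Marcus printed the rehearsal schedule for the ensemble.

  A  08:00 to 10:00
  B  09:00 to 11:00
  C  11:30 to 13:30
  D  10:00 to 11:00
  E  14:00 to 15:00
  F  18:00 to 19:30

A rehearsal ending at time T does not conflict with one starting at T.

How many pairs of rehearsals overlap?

Sorted by start: A, B, D, C, E, F.
B starts before A ends → A and B overlap.
D starts exactly when A ends (back-to-back, no overlap); A is clear from here.
D starts before B ends → B and D overlap.
C starts after B ends; B is clear from here.
C starts after D ends; D is clear from here.
E starts after C ends; C is clear from here.
F starts after E ends.
Overlapping pairs: A & B, B & D — 2 in total.

2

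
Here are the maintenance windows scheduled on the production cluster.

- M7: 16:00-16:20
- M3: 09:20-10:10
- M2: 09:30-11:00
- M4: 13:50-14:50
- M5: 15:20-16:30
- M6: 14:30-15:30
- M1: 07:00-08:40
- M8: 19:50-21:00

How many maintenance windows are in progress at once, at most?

2

Sweep the timeline, counting +1 at each start and −1 at each end (ends before starts at a tie):
07:00 start M1 → 1
08:40 end M1 → 0
09:20 start M3 → 1
09:30 start M2 → 2
10:10 end M3 → 1
11:00 end M2 → 0
13:50 start M4 → 1
14:30 start M6 → 2
14:50 end M4 → 1
15:20 start M5 → 2
15:30 end M6 → 1
16:00 start M7 → 2
16:20 end M7 → 1
16:30 end M5 → 0
19:50 start M8 → 1
21:00 end M8 → 0
Peak is 2, at 09:30 (M2, M3).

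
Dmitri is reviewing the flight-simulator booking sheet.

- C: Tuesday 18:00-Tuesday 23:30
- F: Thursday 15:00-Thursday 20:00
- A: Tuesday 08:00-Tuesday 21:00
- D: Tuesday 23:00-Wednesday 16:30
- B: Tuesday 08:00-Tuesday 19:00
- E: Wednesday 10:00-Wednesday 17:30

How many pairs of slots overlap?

Sorted by start: A, B, C, D, E, F.
B starts before A ends → A and B overlap.
C starts before A ends → A and C overlap.
D starts after A ends; A is clear from here.
C starts before B ends → B and C overlap.
D starts after B ends; B is clear from here.
D starts before C ends → C and D overlap.
E starts after C ends; C is clear from here.
E starts before D ends → D and E overlap.
F starts after D ends.
F starts after E ends.
Overlapping pairs: A & B, A & C, B & C, C & D, D & E — 5 in total.

5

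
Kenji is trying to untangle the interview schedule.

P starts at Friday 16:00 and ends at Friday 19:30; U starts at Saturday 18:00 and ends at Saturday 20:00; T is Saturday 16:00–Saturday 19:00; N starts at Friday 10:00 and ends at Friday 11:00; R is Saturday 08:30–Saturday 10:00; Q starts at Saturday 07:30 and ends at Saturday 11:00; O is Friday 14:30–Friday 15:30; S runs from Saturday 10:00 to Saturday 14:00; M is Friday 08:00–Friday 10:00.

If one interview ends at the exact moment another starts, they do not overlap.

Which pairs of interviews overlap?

Sorted by start: M, N, O, P, Q, R, S, T, U.
N starts exactly when M ends (back-to-back, no overlap), so nothing later overlaps M either.
O starts after N ends, so nothing later overlaps N either.
P starts after O ends, so nothing later overlaps O either.
Q starts after P ends, so nothing later overlaps P either.
R starts before Q ends → Q and R overlap.
S starts before Q ends → Q and S overlap.
T starts after Q ends, so nothing later overlaps Q either.
S starts exactly when R ends (back-to-back, no overlap), so nothing later overlaps R either.
T starts after S ends, so nothing later overlaps S either.
U starts before T ends → T and U overlap.

Q & R, Q & S, T & U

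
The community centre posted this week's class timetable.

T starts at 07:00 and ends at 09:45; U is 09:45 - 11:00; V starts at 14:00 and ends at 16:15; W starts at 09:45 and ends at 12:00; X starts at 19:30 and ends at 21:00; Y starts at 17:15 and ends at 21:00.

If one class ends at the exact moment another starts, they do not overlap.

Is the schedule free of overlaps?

No

Sorted by start: T, U, W, V, Y, X.
U starts exactly when T ends (back-to-back, no overlap); T is clear from here.
W starts before U ends → U and W overlap.
That's a conflict, so the schedule is not conflict-free.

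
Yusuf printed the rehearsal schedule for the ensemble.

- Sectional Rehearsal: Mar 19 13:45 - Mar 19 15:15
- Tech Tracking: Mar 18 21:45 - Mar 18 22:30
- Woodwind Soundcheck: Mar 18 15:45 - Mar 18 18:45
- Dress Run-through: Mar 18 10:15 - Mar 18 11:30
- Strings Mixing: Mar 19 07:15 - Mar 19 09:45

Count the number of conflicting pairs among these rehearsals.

0

Sorted by start: Dress Run-through, Woodwind Soundcheck, Tech Tracking, Strings Mixing, Sectional Rehearsal.
Woodwind Soundcheck starts after Dress Run-through ends — done with Dress Run-through.
Tech Tracking starts after Woodwind Soundcheck ends — done with Woodwind Soundcheck.
Strings Mixing starts after Tech Tracking ends — done with Tech Tracking.
Sectional Rehearsal starts after Strings Mixing ends.
No pair overlaps.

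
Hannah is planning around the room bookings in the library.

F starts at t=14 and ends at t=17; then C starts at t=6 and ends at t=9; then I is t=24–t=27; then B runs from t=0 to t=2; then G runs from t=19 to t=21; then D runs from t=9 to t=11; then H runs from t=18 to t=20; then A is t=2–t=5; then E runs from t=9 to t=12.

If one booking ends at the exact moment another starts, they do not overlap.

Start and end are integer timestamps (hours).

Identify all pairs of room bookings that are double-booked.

D & E, G & H

Sorted by start: B, A, C, D, E, F, H, G, I.
A starts exactly when B ends (back-to-back, no overlap); B is clear from here.
C starts after A ends; A is clear from here.
D starts exactly when C ends (back-to-back, no overlap); C is clear from here.
E starts before D ends → D and E overlap.
F starts after D ends; D is clear from here.
F starts after E ends; E is clear from here.
H starts after F ends; F is clear from here.
G starts before H ends → H and G overlap.
I starts after H ends.
I starts after G ends.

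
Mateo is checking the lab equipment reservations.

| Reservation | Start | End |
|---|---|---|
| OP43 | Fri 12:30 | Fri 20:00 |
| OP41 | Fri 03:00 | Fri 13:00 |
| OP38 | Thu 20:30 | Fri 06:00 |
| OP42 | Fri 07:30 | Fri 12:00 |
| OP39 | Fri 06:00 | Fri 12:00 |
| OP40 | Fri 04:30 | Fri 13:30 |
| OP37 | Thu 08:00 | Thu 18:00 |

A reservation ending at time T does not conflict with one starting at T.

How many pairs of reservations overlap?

10

Sorted by start: OP37, OP38, OP41, OP40, OP39, OP42, OP43.
OP38 starts after OP37 ends; OP37 is clear from here.
OP41 starts before OP38 ends → OP38 and OP41 overlap.
OP40 starts before OP38 ends → OP38 and OP40 overlap.
OP39 starts exactly when OP38 ends (back-to-back, no overlap); OP38 is clear from here.
OP40 starts before OP41 ends → OP41 and OP40 overlap.
OP39 starts before OP41 ends → OP41 and OP39 overlap.
OP42 starts before OP41 ends → OP41 and OP42 overlap.
OP43 starts before OP41 ends → OP41 and OP43 overlap.
OP39 starts before OP40 ends → OP40 and OP39 overlap.
OP42 starts before OP40 ends → OP40 and OP42 overlap.
OP43 starts before OP40 ends → OP40 and OP43 overlap.
OP42 starts before OP39 ends → OP39 and OP42 overlap.
OP43 starts after OP39 ends.
OP43 starts after OP42 ends.
Overlapping pairs: OP38 & OP40, OP38 & OP41, OP39 & OP40, OP39 & OP41, OP39 & OP42, OP40 & OP41, OP40 & OP42, OP40 & OP43, OP41 & OP42, OP41 & OP43 — 10 in total.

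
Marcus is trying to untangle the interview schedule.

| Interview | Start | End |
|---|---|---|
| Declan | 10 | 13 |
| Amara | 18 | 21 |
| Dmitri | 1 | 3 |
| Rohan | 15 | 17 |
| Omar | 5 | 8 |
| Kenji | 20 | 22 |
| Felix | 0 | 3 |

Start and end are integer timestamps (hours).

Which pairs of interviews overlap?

Amara & Kenji, Dmitri & Felix

Two intervals overlap when each starts before the other ends.
Sorted by start: Felix, Dmitri, Omar, Declan, Rohan, Amara, Kenji.
Dmitri starts before Felix ends → Felix and Dmitri overlap.
Omar starts after Felix ends, so nothing later overlaps Felix either.
Omar starts after Dmitri ends, so nothing later overlaps Dmitri either.
Declan starts after Omar ends, so nothing later overlaps Omar either.
Rohan starts after Declan ends, so nothing later overlaps Declan either.
Amara starts after Rohan ends, so nothing later overlaps Rohan either.
Kenji starts before Amara ends → Amara and Kenji overlap.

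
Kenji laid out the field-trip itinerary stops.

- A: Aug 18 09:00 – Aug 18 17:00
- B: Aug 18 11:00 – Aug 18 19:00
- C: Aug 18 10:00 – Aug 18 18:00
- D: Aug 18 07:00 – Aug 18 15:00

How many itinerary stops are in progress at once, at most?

Walk through starts and ends in time order (an end at T is processed before a start at T):
Aug 18 07:00 start D → 1
Aug 18 09:00 start A → 2
Aug 18 10:00 start C → 3
Aug 18 11:00 start B → 4
Aug 18 15:00 end D → 3
Aug 18 17:00 end A → 2
Aug 18 18:00 end C → 1
Aug 18 19:00 end B → 0
Peak is 4, at Aug 18 11:00 (A, B, C, D).

4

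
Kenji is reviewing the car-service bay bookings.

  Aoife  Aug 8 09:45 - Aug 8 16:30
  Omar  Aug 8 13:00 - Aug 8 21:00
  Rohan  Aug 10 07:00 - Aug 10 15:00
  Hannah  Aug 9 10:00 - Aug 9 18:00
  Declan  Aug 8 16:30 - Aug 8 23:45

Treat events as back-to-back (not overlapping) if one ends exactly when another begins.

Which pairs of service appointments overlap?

Aoife & Omar, Declan & Omar

Sorted by start: Aoife, Omar, Declan, Hannah, Rohan.
Omar starts before Aoife ends → Aoife and Omar overlap.
Declan starts exactly when Aoife ends (back-to-back, no overlap) — done with Aoife.
Declan starts before Omar ends → Omar and Declan overlap.
Hannah starts after Omar ends — done with Omar.
Hannah starts after Declan ends — done with Declan.
Rohan starts after Hannah ends.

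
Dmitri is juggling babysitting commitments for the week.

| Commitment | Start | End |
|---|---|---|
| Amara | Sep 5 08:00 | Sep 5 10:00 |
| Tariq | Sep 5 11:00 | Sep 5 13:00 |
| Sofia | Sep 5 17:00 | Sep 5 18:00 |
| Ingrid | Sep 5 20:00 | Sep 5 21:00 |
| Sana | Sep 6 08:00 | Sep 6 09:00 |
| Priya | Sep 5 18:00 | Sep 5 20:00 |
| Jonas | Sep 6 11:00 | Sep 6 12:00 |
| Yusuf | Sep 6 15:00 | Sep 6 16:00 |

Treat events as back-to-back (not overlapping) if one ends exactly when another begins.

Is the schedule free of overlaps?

Yes

Sorted by start: Amara, Tariq, Sofia, Priya, Ingrid, Sana, Jonas, Yusuf.
Tariq starts after Amara ends; Amara is clear from here.
Sofia starts after Tariq ends; Tariq is clear from here.
Priya starts exactly when Sofia ends (back-to-back, no overlap); Sofia is clear from here.
Ingrid starts exactly when Priya ends (back-to-back, no overlap); Priya is clear from here.
Sana starts after Ingrid ends; Ingrid is clear from here.
Jonas starts after Sana ends; Sana is clear from here.
Yusuf starts after Jonas ends.
Every pair is clear; the schedule has no overlaps.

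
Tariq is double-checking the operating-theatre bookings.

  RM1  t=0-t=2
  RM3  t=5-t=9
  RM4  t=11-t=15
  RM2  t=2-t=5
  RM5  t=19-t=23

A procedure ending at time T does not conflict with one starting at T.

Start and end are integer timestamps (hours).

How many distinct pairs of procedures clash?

0

Two intervals overlap when each starts before the other ends.
Sorted by start: RM1, RM2, RM3, RM4, RM5.
RM2 starts exactly when RM1 ends (back-to-back, no overlap) — done with RM1.
RM3 starts exactly when RM2 ends (back-to-back, no overlap) — done with RM2.
RM4 starts after RM3 ends — done with RM3.
RM5 starts after RM4 ends.
No pair overlaps.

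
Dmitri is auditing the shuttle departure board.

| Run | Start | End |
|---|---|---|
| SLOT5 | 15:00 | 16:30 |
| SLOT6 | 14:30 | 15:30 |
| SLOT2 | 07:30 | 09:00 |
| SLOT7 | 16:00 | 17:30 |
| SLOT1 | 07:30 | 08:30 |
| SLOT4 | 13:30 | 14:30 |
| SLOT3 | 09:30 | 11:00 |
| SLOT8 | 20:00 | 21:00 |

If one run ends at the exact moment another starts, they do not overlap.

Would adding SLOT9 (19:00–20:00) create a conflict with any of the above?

SLOT1: ends 08:30 at or before SLOT9 starts 19:00 → clear.
SLOT2: ends 09:00 at or before SLOT9 starts 19:00 → clear.
SLOT3: ends 11:00 at or before SLOT9 starts 19:00 → clear.
SLOT4: ends 14:30 at or before SLOT9 starts 19:00 → clear.
SLOT6: ends 15:30 at or before SLOT9 starts 19:00 → clear.
SLOT5: ends 16:30 at or before SLOT9 starts 19:00 → clear.
SLOT7: ends 17:30 at or before SLOT9 starts 19:00 → clear.
SLOT8: starts 20:00 at or after SLOT9 ends 20:00 → clear.

No — it doesn't clash with anything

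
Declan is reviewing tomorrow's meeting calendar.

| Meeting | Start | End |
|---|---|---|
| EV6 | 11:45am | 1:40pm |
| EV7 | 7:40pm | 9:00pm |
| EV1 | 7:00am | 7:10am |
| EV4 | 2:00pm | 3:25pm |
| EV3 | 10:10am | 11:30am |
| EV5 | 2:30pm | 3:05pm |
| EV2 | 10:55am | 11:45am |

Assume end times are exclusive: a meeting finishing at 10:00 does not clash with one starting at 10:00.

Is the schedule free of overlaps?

No

Sorted by start: EV1, EV3, EV2, EV6, EV4, EV5, EV7.
EV3 starts after EV1 ends, so nothing later overlaps EV1 either.
EV2 starts before EV3 ends → EV3 and EV2 overlap.
That's a conflict, so the schedule is not conflict-free.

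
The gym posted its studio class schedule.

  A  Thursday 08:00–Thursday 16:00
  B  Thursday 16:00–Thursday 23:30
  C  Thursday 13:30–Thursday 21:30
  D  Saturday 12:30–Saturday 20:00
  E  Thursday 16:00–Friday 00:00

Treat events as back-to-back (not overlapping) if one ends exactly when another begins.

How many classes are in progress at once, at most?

3

Sort all start/end points and keep a running count:
Thursday 08:00 start A → 1
Thursday 13:30 start C → 2
Thursday 16:00 end A → 1
Thursday 16:00 start B → 2
Thursday 16:00 start E → 3
Thursday 21:30 end C → 2
Thursday 23:30 end B → 1
Friday 00:00 end E → 0
Saturday 12:30 start D → 1
Saturday 20:00 end D → 0
Peak is 3, at Thursday 16:00 (B, C, E).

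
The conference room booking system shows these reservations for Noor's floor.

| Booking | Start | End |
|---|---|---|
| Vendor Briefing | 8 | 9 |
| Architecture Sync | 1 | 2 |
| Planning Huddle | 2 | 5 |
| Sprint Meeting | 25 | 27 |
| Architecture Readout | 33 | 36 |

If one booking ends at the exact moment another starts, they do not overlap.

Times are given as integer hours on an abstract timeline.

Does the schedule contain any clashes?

No

Sorted by start: Architecture Sync, Planning Huddle, Vendor Briefing, Sprint Meeting, Architecture Readout.
Planning Huddle starts exactly when Architecture Sync ends (back-to-back, no overlap), so nothing later overlaps Architecture Sync either.
Vendor Briefing starts after Planning Huddle ends, so nothing later overlaps Planning Huddle either.
Sprint Meeting starts after Vendor Briefing ends, so nothing later overlaps Vendor Briefing either.
Architecture Readout starts after Sprint Meeting ends.
Every pair is clear; the schedule has no overlaps.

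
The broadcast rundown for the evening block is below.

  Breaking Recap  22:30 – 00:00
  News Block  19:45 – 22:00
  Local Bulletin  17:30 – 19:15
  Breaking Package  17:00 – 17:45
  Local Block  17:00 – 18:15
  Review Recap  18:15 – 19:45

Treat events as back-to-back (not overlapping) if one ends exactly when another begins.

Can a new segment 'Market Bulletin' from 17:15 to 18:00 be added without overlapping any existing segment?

No — it overlaps Breaking Package, Local Block, Local Bulletin

Breaking Package: starts 17:00 before Market Bulletin ends 18:00, and ends 17:45 after Market Bulletin starts 17:15 → overlap.
Local Block: starts 17:00 before Market Bulletin ends 18:00, and ends 18:15 after Market Bulletin starts 17:15 → overlap.
Local Bulletin: starts 17:30 before Market Bulletin ends 18:00, and ends 19:15 after Market Bulletin starts 17:15 → overlap.
Review Recap: starts 18:15 at or after Market Bulletin ends 18:00 → clear.
News Block: starts 19:45 at or after Market Bulletin ends 18:00 → clear.
Breaking Recap: starts 22:30 at or after Market Bulletin ends 18:00 → clear.
Market Bulletin overlaps Breaking Package, Local Block, Local Bulletin.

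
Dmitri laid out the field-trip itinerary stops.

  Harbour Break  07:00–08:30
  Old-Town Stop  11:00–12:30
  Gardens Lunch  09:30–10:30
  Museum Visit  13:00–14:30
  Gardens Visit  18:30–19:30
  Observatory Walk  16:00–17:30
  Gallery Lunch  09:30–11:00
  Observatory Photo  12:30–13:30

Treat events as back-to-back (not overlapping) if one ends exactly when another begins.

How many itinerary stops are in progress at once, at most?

Sort all start/end points and keep a running count:
07:00 start Harbour Break → 1
08:30 end Harbour Break → 0
09:30 start Gallery Lunch → 1
09:30 start Gardens Lunch → 2
10:30 end Gardens Lunch → 1
11:00 end Gallery Lunch → 0
11:00 start Old-Town Stop → 1
12:30 end Old-Town Stop → 0
12:30 start Observatory Photo → 1
13:00 start Museum Visit → 2
13:30 end Observatory Photo → 1
14:30 end Museum Visit → 0
16:00 start Observatory Walk → 1
17:30 end Observatory Walk → 0
18:30 start Gardens Visit → 1
19:30 end Gardens Visit → 0
Peak is 2, at 09:30 (Gallery Lunch, Gardens Lunch).

2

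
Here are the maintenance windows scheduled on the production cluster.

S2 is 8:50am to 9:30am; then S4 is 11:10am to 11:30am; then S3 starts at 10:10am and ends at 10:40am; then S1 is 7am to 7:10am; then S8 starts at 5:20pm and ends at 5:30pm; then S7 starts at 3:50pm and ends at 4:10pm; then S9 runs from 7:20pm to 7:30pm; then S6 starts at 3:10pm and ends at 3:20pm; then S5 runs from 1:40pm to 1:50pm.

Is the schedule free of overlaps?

Yes

Two intervals overlap when each starts before the other ends.
Sorted by start: S1, S2, S3, S4, S5, S6, S7, S8, S9.
S2 starts after S1 ends, so nothing later overlaps S1 either.
S3 starts after S2 ends, so nothing later overlaps S2 either.
S4 starts after S3 ends, so nothing later overlaps S3 either.
S5 starts after S4 ends, so nothing later overlaps S4 either.
S6 starts after S5 ends, so nothing later overlaps S5 either.
S7 starts after S6 ends, so nothing later overlaps S6 either.
S8 starts after S7 ends, so nothing later overlaps S7 either.
S9 starts after S8 ends.
Every pair is clear; the schedule has no overlaps.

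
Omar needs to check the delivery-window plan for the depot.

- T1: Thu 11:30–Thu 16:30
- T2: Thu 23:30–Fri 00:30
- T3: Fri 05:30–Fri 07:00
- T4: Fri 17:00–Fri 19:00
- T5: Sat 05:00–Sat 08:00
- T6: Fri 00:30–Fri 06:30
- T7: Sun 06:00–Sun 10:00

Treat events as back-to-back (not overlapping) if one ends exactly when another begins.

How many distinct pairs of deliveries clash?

1

Sorted by start: T1, T2, T6, T3, T4, T5, T7.
T2 starts after T1 ends, so nothing later overlaps T1 either.
T6 starts exactly when T2 ends (back-to-back, no overlap), so nothing later overlaps T2 either.
T3 starts before T6 ends → T6 and T3 overlap.
T4 starts after T6 ends, so nothing later overlaps T6 either.
T4 starts after T3 ends, so nothing later overlaps T3 either.
T5 starts after T4 ends, so nothing later overlaps T4 either.
T7 starts after T5 ends.
Overlapping pairs: T3 & T6 — 1 in total.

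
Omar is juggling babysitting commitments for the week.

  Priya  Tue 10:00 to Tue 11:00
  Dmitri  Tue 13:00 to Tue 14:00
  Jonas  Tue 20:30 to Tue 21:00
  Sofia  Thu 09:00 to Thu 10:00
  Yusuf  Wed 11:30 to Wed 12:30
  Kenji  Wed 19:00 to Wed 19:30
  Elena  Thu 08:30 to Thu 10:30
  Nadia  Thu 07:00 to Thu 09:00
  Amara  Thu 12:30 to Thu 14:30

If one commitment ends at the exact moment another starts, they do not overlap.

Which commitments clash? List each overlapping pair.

Check each pair: they overlap iff neither finishes before the other starts.
Sorted by start: Priya, Dmitri, Jonas, Yusuf, Kenji, Nadia, Elena, Sofia, Amara.
Dmitri starts after Priya ends — done with Priya.
Jonas starts after Dmitri ends — done with Dmitri.
Yusuf starts after Jonas ends — done with Jonas.
Kenji starts after Yusuf ends — done with Yusuf.
Nadia starts after Kenji ends — done with Kenji.
Elena starts before Nadia ends → Nadia and Elena overlap.
Sofia starts exactly when Nadia ends (back-to-back, no overlap) — done with Nadia.
Sofia starts before Elena ends → Elena and Sofia overlap.
Amara starts after Elena ends.
Amara starts after Sofia ends.

Elena & Nadia, Elena & Sofia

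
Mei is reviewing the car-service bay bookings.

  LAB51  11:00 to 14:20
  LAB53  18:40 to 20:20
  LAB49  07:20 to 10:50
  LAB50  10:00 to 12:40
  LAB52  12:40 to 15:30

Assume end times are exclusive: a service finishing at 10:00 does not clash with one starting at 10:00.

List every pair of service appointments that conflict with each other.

Sorted by start: LAB49, LAB50, LAB51, LAB52, LAB53.
LAB50 starts before LAB49 ends → LAB49 and LAB50 overlap.
LAB51 starts after LAB49 ends; LAB49 is clear from here.
LAB51 starts before LAB50 ends → LAB50 and LAB51 overlap.
LAB52 starts exactly when LAB50 ends (back-to-back, no overlap); LAB50 is clear from here.
LAB52 starts before LAB51 ends → LAB51 and LAB52 overlap.
LAB53 starts after LAB51 ends.
LAB53 starts after LAB52 ends.

LAB49 & LAB50, LAB50 & LAB51, LAB51 & LAB52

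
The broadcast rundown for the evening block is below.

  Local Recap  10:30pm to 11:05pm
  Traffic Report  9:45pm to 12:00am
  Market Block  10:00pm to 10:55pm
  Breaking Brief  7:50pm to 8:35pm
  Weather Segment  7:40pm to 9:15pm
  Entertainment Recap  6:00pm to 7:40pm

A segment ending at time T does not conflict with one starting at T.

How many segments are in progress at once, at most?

3

Sort all start/end points and keep a running count:
6:00pm start Entertainment Recap → 1
7:40pm end Entertainment Recap → 0
7:40pm start Weather Segment → 1
7:50pm start Breaking Brief → 2
8:35pm end Breaking Brief → 1
9:15pm end Weather Segment → 0
9:45pm start Traffic Report → 1
10:00pm start Market Block → 2
10:30pm start Local Recap → 3
10:55pm end Market Block → 2
11:05pm end Local Recap → 1
12:00am end Traffic Report → 0
Peak is 3, at 10:30pm (Local Recap, Market Block, Traffic Report).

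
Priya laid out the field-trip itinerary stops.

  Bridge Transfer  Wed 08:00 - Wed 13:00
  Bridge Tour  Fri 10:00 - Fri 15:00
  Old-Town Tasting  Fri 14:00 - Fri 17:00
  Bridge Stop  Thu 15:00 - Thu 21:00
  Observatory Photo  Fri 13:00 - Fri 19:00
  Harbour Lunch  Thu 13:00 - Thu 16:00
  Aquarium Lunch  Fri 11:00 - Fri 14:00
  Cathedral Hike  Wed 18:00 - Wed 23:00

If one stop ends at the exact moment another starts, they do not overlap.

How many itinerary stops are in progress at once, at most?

3

Sort all start/end points and keep a running count:
Wed 08:00 start Bridge Transfer → 1
Wed 13:00 end Bridge Transfer → 0
Wed 18:00 start Cathedral Hike → 1
Wed 23:00 end Cathedral Hike → 0
Thu 13:00 start Harbour Lunch → 1
Thu 15:00 start Bridge Stop → 2
Thu 16:00 end Harbour Lunch → 1
Thu 21:00 end Bridge Stop → 0
Fri 10:00 start Bridge Tour → 1
Fri 11:00 start Aquarium Lunch → 2
Fri 13:00 start Observatory Photo → 3
Fri 14:00 end Aquarium Lunch → 2
Fri 14:00 start Old-Town Tasting → 3
Fri 15:00 end Bridge Tour → 2
Fri 17:00 end Old-Town Tasting → 1
Fri 19:00 end Observatory Photo → 0
Peak is 3, at Fri 13:00 (Aquarium Lunch, Bridge Tour, Observatory Photo).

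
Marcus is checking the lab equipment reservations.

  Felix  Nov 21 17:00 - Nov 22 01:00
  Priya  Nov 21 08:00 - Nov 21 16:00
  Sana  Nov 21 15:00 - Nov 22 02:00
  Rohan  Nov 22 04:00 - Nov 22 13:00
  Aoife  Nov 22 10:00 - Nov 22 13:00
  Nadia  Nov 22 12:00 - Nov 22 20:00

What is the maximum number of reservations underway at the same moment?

3

Walk through starts and ends in time order (an end at T is processed before a start at T):
Nov 21 08:00 start Priya → 1
Nov 21 15:00 start Sana → 2
Nov 21 16:00 end Priya → 1
Nov 21 17:00 start Felix → 2
Nov 22 01:00 end Felix → 1
Nov 22 02:00 end Sana → 0
Nov 22 04:00 start Rohan → 1
Nov 22 10:00 start Aoife → 2
Nov 22 12:00 start Nadia → 3
Nov 22 13:00 end Aoife → 2
Nov 22 13:00 end Rohan → 1
Nov 22 20:00 end Nadia → 0
Peak is 3, at Nov 22 12:00 (Aoife, Nadia, Rohan).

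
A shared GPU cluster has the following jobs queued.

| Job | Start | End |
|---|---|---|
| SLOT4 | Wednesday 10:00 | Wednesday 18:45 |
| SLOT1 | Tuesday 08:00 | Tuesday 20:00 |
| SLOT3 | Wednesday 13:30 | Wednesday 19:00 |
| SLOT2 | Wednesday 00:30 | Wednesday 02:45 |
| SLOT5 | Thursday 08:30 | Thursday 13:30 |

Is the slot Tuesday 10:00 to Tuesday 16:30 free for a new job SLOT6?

SLOT1: starts Tuesday 08:00 before SLOT6 ends Tuesday 16:30, and ends Tuesday 20:00 after SLOT6 starts Tuesday 10:00 → overlap.
SLOT2: starts Wednesday 00:30 at or after SLOT6 ends Tuesday 16:30 → clear.
SLOT4: starts Wednesday 10:00 at or after SLOT6 ends Tuesday 16:30 → clear.
SLOT3: starts Wednesday 13:30 at or after SLOT6 ends Tuesday 16:30 → clear.
SLOT5: starts Thursday 08:30 at or after SLOT6 ends Tuesday 16:30 → clear.
SLOT6 overlaps SLOT1.

No — it overlaps SLOT1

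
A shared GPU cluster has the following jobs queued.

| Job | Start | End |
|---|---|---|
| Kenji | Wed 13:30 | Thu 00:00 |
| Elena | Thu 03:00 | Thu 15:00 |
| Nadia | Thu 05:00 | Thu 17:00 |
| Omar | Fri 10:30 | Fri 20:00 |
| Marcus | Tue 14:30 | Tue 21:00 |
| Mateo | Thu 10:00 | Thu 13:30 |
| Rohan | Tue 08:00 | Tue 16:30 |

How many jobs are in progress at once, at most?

3

Walk through starts and ends in time order (an end at T is processed before a start at T):
Tue 08:00 start Rohan → 1
Tue 14:30 start Marcus → 2
Tue 16:30 end Rohan → 1
Tue 21:00 end Marcus → 0
Wed 13:30 start Kenji → 1
Thu 00:00 end Kenji → 0
Thu 03:00 start Elena → 1
Thu 05:00 start Nadia → 2
Thu 10:00 start Mateo → 3
Thu 13:30 end Mateo → 2
Thu 15:00 end Elena → 1
Thu 17:00 end Nadia → 0
Fri 10:30 start Omar → 1
Fri 20:00 end Omar → 0
Peak is 3, at Thu 10:00 (Elena, Mateo, Nadia).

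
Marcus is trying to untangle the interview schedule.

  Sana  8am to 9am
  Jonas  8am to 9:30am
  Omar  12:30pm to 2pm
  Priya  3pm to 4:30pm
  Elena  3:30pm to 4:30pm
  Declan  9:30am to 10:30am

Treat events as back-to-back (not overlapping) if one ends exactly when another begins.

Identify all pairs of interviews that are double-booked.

Check each pair: they overlap iff neither finishes before the other starts.
Sorted by start: Sana, Jonas, Declan, Omar, Priya, Elena.
Jonas starts before Sana ends → Sana and Jonas overlap.
Declan starts after Sana ends; Sana is clear from here.
Declan starts exactly when Jonas ends (back-to-back, no overlap); Jonas is clear from here.
Omar starts after Declan ends; Declan is clear from here.
Priya starts after Omar ends; Omar is clear from here.
Elena starts before Priya ends → Priya and Elena overlap.

Elena & Priya, Jonas & Sana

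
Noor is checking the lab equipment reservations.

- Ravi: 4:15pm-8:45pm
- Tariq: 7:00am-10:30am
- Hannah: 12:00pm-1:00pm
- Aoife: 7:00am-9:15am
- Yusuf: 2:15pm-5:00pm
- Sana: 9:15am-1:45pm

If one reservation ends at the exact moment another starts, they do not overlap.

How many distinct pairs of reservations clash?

Check each pair: they overlap iff neither finishes before the other starts.
Sorted by start: Tariq, Aoife, Sana, Hannah, Yusuf, Ravi.
Aoife starts before Tariq ends → Tariq and Aoife overlap.
Sana starts before Tariq ends → Tariq and Sana overlap.
Hannah starts after Tariq ends, so nothing later overlaps Tariq either.
Sana starts exactly when Aoife ends (back-to-back, no overlap), so nothing later overlaps Aoife either.
Hannah starts before Sana ends → Sana and Hannah overlap.
Yusuf starts after Sana ends, so nothing later overlaps Sana either.
Yusuf starts after Hannah ends, so nothing later overlaps Hannah either.
Ravi starts before Yusuf ends → Yusuf and Ravi overlap.
Overlapping pairs: Aoife & Tariq, Hannah & Sana, Ravi & Yusuf, Sana & Tariq — 4 in total.

4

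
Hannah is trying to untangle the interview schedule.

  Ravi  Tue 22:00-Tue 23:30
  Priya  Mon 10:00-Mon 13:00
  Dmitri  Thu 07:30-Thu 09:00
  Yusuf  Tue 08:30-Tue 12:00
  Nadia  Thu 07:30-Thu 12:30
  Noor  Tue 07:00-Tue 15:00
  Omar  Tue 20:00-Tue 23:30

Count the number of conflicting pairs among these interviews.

3

Sorted by start: Priya, Noor, Yusuf, Omar, Ravi, Dmitri, Nadia.
Noor starts after Priya ends, so Priya has no further overlaps.
Yusuf starts before Noor ends → Noor and Yusuf overlap.
Omar starts after Noor ends, so Noor has no further overlaps.
Omar starts after Yusuf ends, so Yusuf has no further overlaps.
Ravi starts before Omar ends → Omar and Ravi overlap.
Dmitri starts after Omar ends, so Omar has no further overlaps.
Dmitri starts after Ravi ends, so Ravi has no further overlaps.
Nadia starts before Dmitri ends → Dmitri and Nadia overlap.
Overlapping pairs: Dmitri & Nadia, Noor & Yusuf, Omar & Ravi — 3 in total.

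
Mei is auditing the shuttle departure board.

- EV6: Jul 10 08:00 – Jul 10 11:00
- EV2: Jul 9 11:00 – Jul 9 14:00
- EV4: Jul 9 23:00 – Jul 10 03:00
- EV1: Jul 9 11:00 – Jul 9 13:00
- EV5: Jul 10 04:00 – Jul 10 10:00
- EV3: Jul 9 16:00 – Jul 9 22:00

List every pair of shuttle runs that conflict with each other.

Sorted by start: EV1, EV2, EV3, EV4, EV5, EV6.
EV2 starts before EV1 ends → EV1 and EV2 overlap.
EV3 starts after EV1 ends, so nothing later overlaps EV1 either.
EV3 starts after EV2 ends, so nothing later overlaps EV2 either.
EV4 starts after EV3 ends, so nothing later overlaps EV3 either.
EV5 starts after EV4 ends, so nothing later overlaps EV4 either.
EV6 starts before EV5 ends → EV5 and EV6 overlap.

EV1 & EV2, EV5 & EV6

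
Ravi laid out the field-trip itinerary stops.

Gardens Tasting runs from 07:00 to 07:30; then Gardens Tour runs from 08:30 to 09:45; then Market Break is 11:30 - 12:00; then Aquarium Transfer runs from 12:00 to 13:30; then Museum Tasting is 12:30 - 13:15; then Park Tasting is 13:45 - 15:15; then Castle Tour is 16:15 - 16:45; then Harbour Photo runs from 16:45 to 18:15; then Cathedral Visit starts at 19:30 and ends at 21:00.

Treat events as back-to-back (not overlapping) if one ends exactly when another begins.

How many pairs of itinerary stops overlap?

Check each pair: they overlap iff neither finishes before the other starts.
Sorted by start: Gardens Tasting, Gardens Tour, Market Break, Aquarium Transfer, Museum Tasting, Park Tasting, Castle Tour, Harbour Photo, Cathedral Visit.
Gardens Tour starts after Gardens Tasting ends, so nothing later overlaps Gardens Tasting either.
Market Break starts after Gardens Tour ends, so nothing later overlaps Gardens Tour either.
Aquarium Transfer starts exactly when Market Break ends (back-to-back, no overlap), so nothing later overlaps Market Break either.
Museum Tasting starts before Aquarium Transfer ends → Aquarium Transfer and Museum Tasting overlap.
Park Tasting starts after Aquarium Transfer ends, so nothing later overlaps Aquarium Transfer either.
Park Tasting starts after Museum Tasting ends, so nothing later overlaps Museum Tasting either.
Castle Tour starts after Park Tasting ends, so nothing later overlaps Park Tasting either.
Harbour Photo starts exactly when Castle Tour ends (back-to-back, no overlap), so nothing later overlaps Castle Tour either.
Cathedral Visit starts after Harbour Photo ends.
Overlapping pairs: Aquarium Transfer & Museum Tasting — 1 in total.

1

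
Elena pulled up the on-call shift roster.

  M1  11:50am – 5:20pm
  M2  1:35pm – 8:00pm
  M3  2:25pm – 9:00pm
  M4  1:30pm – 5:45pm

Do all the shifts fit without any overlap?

Sorted by start: M1, M4, M2, M3.
M4 starts before M1 ends → M1 and M4 overlap.
That's a conflict, so the schedule is not conflict-free.

No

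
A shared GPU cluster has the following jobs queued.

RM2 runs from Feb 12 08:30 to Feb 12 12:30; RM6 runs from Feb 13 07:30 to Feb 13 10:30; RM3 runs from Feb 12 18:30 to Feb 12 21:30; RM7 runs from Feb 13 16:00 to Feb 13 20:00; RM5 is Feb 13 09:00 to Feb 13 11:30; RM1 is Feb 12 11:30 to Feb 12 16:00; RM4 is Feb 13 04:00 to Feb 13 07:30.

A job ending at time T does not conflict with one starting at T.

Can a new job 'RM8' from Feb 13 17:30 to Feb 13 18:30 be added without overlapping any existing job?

RM2: ends Feb 12 12:30 at or before RM8 starts Feb 13 17:30 → clear.
RM1: ends Feb 12 16:00 at or before RM8 starts Feb 13 17:30 → clear.
RM3: ends Feb 12 21:30 at or before RM8 starts Feb 13 17:30 → clear.
RM4: ends Feb 13 07:30 at or before RM8 starts Feb 13 17:30 → clear.
RM6: ends Feb 13 10:30 at or before RM8 starts Feb 13 17:30 → clear.
RM5: ends Feb 13 11:30 at or before RM8 starts Feb 13 17:30 → clear.
RM7: starts Feb 13 16:00 before RM8 ends Feb 13 18:30, and ends Feb 13 20:00 after RM8 starts Feb 13 17:30 → overlap.
RM8 overlaps RM7.

No — it overlaps RM7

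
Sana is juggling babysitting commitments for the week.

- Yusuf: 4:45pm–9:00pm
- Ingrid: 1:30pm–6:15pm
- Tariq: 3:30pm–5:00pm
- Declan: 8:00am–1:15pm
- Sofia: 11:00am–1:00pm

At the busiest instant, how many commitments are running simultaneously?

Sweep the timeline, counting +1 at each start and −1 at each end (ends before starts at a tie):
8:00am start Declan → 1
11:00am start Sofia → 2
1:00pm end Sofia → 1
1:15pm end Declan → 0
1:30pm start Ingrid → 1
3:30pm start Tariq → 2
4:45pm start Yusuf → 3
5:00pm end Tariq → 2
6:15pm end Ingrid → 1
9:00pm end Yusuf → 0
Peak is 3, at 4:45pm (Ingrid, Tariq, Yusuf).

3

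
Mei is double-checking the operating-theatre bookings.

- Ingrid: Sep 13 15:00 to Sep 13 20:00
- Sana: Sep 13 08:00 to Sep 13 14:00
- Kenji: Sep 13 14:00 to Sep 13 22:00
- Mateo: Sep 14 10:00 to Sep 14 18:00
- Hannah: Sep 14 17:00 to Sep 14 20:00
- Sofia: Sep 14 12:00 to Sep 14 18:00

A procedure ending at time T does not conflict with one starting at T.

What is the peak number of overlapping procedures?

3

Sweep the timeline, counting +1 at each start and −1 at each end (ends before starts at a tie):
Sep 13 08:00 start Sana → 1
Sep 13 14:00 end Sana → 0
Sep 13 14:00 start Kenji → 1
Sep 13 15:00 start Ingrid → 2
Sep 13 20:00 end Ingrid → 1
Sep 13 22:00 end Kenji → 0
Sep 14 10:00 start Mateo → 1
Sep 14 12:00 start Sofia → 2
Sep 14 17:00 start Hannah → 3
Sep 14 18:00 end Mateo → 2
Sep 14 18:00 end Sofia → 1
Sep 14 20:00 end Hannah → 0
Peak is 3, at Sep 14 17:00 (Hannah, Mateo, Sofia).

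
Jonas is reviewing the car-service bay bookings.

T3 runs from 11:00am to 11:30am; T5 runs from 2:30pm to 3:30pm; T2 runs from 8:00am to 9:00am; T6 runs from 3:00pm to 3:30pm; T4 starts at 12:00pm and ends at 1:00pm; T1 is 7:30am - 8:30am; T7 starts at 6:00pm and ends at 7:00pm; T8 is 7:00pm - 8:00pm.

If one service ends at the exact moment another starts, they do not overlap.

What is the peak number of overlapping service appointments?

Sweep the timeline, counting +1 at each start and −1 at each end (ends before starts at a tie):
7:30am start T1 → 1
8:00am start T2 → 2
8:30am end T1 → 1
9:00am end T2 → 0
11:00am start T3 → 1
11:30am end T3 → 0
12:00pm start T4 → 1
1:00pm end T4 → 0
2:30pm start T5 → 1
3:00pm start T6 → 2
3:30pm end T5 → 1
3:30pm end T6 → 0
6:00pm start T7 → 1
7:00pm end T7 → 0
7:00pm start T8 → 1
8:00pm end T8 → 0
Peak is 2, at 8:00am (T1, T2).

2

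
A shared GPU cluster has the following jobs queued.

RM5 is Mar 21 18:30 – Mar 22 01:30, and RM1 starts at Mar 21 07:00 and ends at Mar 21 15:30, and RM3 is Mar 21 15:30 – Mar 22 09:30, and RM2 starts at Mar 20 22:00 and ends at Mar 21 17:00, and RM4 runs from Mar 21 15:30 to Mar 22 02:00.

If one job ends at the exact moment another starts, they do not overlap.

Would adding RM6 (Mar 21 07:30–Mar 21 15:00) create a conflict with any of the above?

Yes — it overlaps RM1, RM2

RM2: starts Mar 20 22:00 before RM6 ends Mar 21 15:00, and ends Mar 21 17:00 after RM6 starts Mar 21 07:30 → overlap.
RM1: starts Mar 21 07:00 before RM6 ends Mar 21 15:00, and ends Mar 21 15:30 after RM6 starts Mar 21 07:30 → overlap.
RM3: starts Mar 21 15:30 at or after RM6 ends Mar 21 15:00 → clear.
RM4: starts Mar 21 15:30 at or after RM6 ends Mar 21 15:00 → clear.
RM5: starts Mar 21 18:30 at or after RM6 ends Mar 21 15:00 → clear.
RM6 overlaps RM1, RM2.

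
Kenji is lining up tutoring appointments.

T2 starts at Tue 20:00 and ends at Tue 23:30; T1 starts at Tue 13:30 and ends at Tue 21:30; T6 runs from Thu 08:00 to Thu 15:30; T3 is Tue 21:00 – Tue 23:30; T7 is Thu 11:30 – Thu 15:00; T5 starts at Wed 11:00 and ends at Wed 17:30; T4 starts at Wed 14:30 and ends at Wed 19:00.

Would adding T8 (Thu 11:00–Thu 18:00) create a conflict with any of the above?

Yes — it overlaps T6, T7

T1: ends Tue 21:30 at or before T8 starts Thu 11:00 → clear.
T2: ends Tue 23:30 at or before T8 starts Thu 11:00 → clear.
T3: ends Tue 23:30 at or before T8 starts Thu 11:00 → clear.
T5: ends Wed 17:30 at or before T8 starts Thu 11:00 → clear.
T4: ends Wed 19:00 at or before T8 starts Thu 11:00 → clear.
T6: starts Thu 08:00 before T8 ends Thu 18:00, and ends Thu 15:30 after T8 starts Thu 11:00 → overlap.
T7: starts Thu 11:30 before T8 ends Thu 18:00, and ends Thu 15:00 after T8 starts Thu 11:00 → overlap.
T8 overlaps T6, T7.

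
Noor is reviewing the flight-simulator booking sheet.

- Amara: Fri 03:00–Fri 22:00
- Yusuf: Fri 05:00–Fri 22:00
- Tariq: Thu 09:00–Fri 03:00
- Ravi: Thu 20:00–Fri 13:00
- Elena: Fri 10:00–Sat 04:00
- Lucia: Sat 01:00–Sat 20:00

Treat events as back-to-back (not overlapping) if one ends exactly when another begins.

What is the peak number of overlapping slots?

4

Sort all start/end points and keep a running count:
Thu 09:00 start Tariq → 1
Thu 20:00 start Ravi → 2
Fri 03:00 end Tariq → 1
Fri 03:00 start Amara → 2
Fri 05:00 start Yusuf → 3
Fri 10:00 start Elena → 4
Fri 13:00 end Ravi → 3
Fri 22:00 end Amara → 2
Fri 22:00 end Yusuf → 1
Sat 01:00 start Lucia → 2
Sat 04:00 end Elena → 1
Sat 20:00 end Lucia → 0
Peak is 4, at Fri 10:00 (Amara, Elena, Ravi, Yusuf).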